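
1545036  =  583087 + 961949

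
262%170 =92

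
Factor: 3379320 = 2^3*3^4 * 5^1 * 7^1 *149^1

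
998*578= 576844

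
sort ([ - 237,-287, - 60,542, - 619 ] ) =[ -619, - 287, - 237,-60,  542]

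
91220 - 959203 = - 867983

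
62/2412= 31/1206 = 0.03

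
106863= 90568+16295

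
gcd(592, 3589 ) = 37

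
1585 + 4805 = 6390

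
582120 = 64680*9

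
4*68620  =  274480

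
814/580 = 1+117/290 = 1.40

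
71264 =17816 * 4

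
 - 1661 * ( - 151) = 250811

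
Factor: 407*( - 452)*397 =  - 2^2*11^1*37^1 * 113^1*397^1 = - 73033708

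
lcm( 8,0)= 0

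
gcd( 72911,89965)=1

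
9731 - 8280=1451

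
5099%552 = 131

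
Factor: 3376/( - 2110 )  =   - 2^3* 5^( - 1) = - 8/5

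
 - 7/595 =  - 1+ 84/85  =  -0.01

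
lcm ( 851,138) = 5106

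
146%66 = 14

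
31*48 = 1488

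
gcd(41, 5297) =1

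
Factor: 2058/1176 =2^( - 2) * 7^1 = 7/4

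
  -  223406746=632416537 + - 855823283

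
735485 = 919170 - 183685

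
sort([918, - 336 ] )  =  [ - 336,918]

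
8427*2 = 16854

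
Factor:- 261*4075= - 1063575 = - 3^2*5^2*29^1*163^1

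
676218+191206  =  867424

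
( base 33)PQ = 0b1101010011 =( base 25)191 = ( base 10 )851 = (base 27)14e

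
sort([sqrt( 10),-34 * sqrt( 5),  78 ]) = [ - 34*sqrt(5), sqrt( 10), 78]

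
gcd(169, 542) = 1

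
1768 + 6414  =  8182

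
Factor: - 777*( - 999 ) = 776223 = 3^4* 7^1 * 37^2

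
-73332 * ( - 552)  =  40479264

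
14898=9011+5887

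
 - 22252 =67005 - 89257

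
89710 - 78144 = 11566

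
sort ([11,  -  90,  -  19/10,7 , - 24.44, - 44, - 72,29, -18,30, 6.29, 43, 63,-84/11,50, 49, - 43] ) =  [ - 90, - 72, - 44,-43,-24.44, - 18,-84/11,  -  19/10,6.29, 7,11, 29, 30,43,49, 50,63]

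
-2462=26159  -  28621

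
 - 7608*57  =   - 433656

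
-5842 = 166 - 6008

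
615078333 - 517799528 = 97278805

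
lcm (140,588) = 2940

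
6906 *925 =6388050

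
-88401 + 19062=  - 69339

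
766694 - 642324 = 124370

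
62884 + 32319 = 95203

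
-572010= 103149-675159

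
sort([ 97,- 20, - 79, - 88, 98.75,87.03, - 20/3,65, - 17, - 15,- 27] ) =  [-88, - 79,-27, - 20, - 17, - 15 ,- 20/3,65,87.03,97,98.75]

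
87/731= 87/731 = 0.12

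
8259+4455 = 12714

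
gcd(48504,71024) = 8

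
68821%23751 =21319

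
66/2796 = 11/466 = 0.02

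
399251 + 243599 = 642850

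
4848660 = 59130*82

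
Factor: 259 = 7^1*37^1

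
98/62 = 1+18/31 = 1.58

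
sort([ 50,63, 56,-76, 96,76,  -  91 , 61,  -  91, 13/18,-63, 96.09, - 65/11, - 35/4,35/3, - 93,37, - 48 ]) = [ -93, - 91,- 91, - 76,-63,  -  48,-35/4,  -  65/11, 13/18,35/3,  37, 50, 56,61,  63 , 76, 96, 96.09 ]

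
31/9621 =31/9621 = 0.00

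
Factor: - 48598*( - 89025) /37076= 2^(-1)*3^1*5^2*11^1*13^( - 1 )*23^( - 1)*31^( - 1)*47^2 * 1187^1 = 2163218475/18538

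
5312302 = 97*54766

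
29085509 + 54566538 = 83652047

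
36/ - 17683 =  - 1 + 17647/17683=- 0.00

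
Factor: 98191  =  149^1*659^1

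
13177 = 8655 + 4522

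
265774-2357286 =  - 2091512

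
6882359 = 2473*2783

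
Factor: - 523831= - 7^1*11^1*6803^1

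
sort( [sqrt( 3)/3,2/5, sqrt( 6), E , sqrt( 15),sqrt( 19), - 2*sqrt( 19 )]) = [ - 2*sqrt( 19), 2/5,sqrt( 3)/3,sqrt(6),E,sqrt( 15) , sqrt(19)]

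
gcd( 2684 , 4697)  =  671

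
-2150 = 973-3123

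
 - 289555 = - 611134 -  - 321579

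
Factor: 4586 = 2^1 *2293^1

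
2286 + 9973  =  12259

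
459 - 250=209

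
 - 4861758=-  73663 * 66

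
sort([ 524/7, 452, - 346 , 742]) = [ - 346, 524/7, 452, 742 ] 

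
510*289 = 147390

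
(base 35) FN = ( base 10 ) 548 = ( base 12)398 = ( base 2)1000100100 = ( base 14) 2B2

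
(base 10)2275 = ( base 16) 8e3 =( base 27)337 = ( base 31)2BC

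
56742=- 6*( - 9457 ) 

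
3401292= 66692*51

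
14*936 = 13104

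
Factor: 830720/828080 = 2^4*59^1*941^( - 1 ) = 944/941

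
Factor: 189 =3^3*7^1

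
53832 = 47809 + 6023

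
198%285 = 198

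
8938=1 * 8938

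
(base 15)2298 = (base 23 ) dk6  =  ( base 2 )1110010101111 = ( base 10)7343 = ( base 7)30260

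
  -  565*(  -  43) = 24295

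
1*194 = 194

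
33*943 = 31119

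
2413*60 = 144780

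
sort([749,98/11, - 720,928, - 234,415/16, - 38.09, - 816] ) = [  -  816, - 720, - 234,-38.09, 98/11,415/16,749,928] 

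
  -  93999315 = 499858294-593857609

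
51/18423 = 17/6141 = 0.00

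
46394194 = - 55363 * ( - 838)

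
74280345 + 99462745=173743090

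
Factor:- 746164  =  -2^2*  17^1*10973^1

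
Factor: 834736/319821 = 2^4*3^( -1) * 7^1*17^(-1)*29^1 * 257^1*6271^( - 1 )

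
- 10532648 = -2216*4753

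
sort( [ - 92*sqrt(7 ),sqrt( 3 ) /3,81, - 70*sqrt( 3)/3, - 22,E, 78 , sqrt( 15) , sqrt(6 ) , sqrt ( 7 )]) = [ - 92*sqrt (7) , - 70*sqrt( 3)/3,-22, sqrt(3 )/3, sqrt( 6), sqrt( 7), E, sqrt( 15) , 78,81 ] 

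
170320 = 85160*2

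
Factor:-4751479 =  - 4751479^1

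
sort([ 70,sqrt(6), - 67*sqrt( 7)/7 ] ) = [ - 67*sqrt( 7)/7,sqrt(6), 70] 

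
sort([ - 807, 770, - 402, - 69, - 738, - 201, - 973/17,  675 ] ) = [ - 807, - 738, - 402, - 201,  -  69, - 973/17,675 , 770 ]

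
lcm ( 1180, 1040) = 61360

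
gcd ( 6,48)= 6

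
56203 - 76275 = -20072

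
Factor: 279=3^2*31^1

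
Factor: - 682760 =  - 2^3*5^1*13^2*101^1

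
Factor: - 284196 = -2^2 * 3^1 *11^1 * 2153^1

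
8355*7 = 58485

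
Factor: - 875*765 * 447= - 299210625  =  -3^3 * 5^4*7^1 *17^1*149^1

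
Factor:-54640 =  - 2^4*5^1*683^1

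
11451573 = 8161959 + 3289614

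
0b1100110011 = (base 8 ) 1463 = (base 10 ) 819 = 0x333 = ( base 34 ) o3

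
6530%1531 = 406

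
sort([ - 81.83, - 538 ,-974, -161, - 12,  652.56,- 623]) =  [ - 974,-623,-538,-161, -81.83, - 12,652.56] 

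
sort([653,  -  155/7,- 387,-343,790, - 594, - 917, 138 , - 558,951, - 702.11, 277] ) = [ - 917, - 702.11, - 594, - 558, - 387, - 343, - 155/7, 138,277,653,790,951 ] 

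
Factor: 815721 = 3^1*127^1*2141^1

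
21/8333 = 21/8333  =  0.00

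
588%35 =28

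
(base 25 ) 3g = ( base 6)231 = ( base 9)111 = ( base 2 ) 1011011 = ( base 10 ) 91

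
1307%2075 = 1307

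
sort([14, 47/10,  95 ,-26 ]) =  [ - 26,47/10, 14, 95] 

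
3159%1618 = 1541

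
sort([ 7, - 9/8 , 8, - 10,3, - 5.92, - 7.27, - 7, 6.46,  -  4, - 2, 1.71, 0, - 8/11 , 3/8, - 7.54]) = [ - 10, - 7.54, - 7.27,  -  7, - 5.92, - 4, -2,-9/8, - 8/11,0,3/8,1.71, 3, 6.46, 7, 8] 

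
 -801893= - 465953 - 335940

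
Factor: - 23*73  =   - 23^1*73^1 = -  1679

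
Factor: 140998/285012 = 2^( - 1)*3^ ( - 3)*7^( - 1 )*11^1* 17^1 = 187/378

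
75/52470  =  5/3498 = 0.00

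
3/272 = 3/272 = 0.01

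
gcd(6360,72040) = 40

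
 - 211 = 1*(-211 )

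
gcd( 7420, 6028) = 4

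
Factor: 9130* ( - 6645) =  - 2^1*3^1 * 5^2*11^1*83^1* 443^1 = - 60668850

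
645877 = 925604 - 279727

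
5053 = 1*5053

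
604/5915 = 604/5915  =  0.10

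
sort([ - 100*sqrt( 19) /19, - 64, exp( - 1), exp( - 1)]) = [ - 64, - 100*sqrt(19)/19,exp( - 1), exp( - 1)]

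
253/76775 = 253/76775 = 0.00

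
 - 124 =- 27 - 97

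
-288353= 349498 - 637851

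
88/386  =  44/193 = 0.23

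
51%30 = 21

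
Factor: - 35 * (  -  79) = 2765=5^1*7^1*79^1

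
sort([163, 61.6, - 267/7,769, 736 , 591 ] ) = [  -  267/7,  61.6,163,  591, 736, 769]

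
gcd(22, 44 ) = 22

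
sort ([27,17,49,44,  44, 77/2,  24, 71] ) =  [ 17,24,27, 77/2, 44,  44, 49, 71]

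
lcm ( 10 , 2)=10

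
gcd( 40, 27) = 1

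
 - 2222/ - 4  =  555 +1/2= 555.50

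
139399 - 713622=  - 574223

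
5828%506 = 262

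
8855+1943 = 10798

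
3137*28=87836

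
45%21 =3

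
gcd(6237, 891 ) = 891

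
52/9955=52/9955 = 0.01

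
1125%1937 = 1125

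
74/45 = 74/45 = 1.64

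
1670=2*835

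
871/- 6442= -1 + 5571/6442 = - 0.14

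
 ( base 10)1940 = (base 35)1KF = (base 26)2MG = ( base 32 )1sk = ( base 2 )11110010100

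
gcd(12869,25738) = 12869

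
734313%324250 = 85813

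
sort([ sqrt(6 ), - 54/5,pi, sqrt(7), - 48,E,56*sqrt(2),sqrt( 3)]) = [- 48, - 54/5,sqrt(3 ),sqrt (6),sqrt(7),E,pi, 56*sqrt ( 2 ) ] 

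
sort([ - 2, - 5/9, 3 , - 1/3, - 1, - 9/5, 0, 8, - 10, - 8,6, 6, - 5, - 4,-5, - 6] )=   [-10, - 8, - 6,-5, - 5, - 4, - 2, - 9/5, - 1, - 5/9, - 1/3,0,3,6, 6, 8 ]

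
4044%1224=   372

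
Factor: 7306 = 2^1*13^1*281^1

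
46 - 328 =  - 282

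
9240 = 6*1540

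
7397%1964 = 1505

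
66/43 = 1+23/43 = 1.53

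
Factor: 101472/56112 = 2^1*151^1 * 167^( - 1) = 302/167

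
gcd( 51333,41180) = 71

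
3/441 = 1/147 = 0.01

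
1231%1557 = 1231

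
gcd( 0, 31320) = 31320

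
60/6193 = 60/6193 = 0.01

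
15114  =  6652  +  8462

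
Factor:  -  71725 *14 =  - 2^1*5^2 * 7^1*19^1*151^1 = - 1004150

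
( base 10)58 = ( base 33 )1p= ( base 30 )1s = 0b111010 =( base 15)3D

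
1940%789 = 362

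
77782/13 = 5983 + 3/13 = 5983.23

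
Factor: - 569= - 569^1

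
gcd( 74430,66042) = 18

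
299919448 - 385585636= - 85666188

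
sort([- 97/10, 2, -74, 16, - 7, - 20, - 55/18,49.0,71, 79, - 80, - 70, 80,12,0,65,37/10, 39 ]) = [  -  80, - 74, - 70,-20, - 97/10, - 7,  -  55/18, 0 , 2,37/10,12,16, 39,49.0,65,  71,79,80 ] 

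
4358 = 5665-1307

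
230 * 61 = 14030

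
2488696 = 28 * 88882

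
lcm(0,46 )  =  0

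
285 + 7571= 7856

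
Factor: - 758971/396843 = - 3^( - 1) *179^(  -  1) * 739^( - 1 )*758971^1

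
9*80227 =722043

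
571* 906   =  517326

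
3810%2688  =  1122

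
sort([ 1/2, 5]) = [ 1/2,5 ] 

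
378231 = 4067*93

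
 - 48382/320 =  - 24191/160=-151.19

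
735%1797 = 735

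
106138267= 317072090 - 210933823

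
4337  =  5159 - 822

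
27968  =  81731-53763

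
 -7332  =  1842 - 9174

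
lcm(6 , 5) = 30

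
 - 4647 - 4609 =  - 9256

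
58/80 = 29/40 = 0.72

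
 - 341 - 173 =-514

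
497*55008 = 27338976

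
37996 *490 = 18618040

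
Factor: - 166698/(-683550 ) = 3^3*5^( -2 )* 7^1*31^(-1 ) = 189/775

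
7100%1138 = 272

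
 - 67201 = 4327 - 71528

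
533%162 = 47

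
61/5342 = 61/5342 = 0.01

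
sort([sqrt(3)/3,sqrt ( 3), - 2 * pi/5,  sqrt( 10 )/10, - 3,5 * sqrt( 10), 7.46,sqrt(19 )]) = [ - 3, - 2*pi/5, sqrt(10 )/10,sqrt ( 3 ) /3,sqrt( 3), sqrt( 19),7.46, 5 * sqrt (10)]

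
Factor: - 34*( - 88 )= 2992=2^4 * 11^1*17^1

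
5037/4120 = 1 + 917/4120 = 1.22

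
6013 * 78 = 469014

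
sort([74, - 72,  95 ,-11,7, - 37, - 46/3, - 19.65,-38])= [ - 72, - 38,-37, - 19.65,  -  46/3,-11 , 7, 74, 95]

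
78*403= 31434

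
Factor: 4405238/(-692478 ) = - 3^(  -  2)*17^ (- 1 )*31^( - 1 )*73^( - 1) * 163^1*13513^1 =- 2202619/346239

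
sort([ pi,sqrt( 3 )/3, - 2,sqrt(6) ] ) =[ - 2,  sqrt(3 )/3,sqrt(6),  pi]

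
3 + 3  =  6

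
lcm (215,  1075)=1075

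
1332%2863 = 1332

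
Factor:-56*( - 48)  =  2^7*3^1*7^1  =  2688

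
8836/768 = 11 + 97/192 = 11.51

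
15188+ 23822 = 39010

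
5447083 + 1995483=7442566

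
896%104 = 64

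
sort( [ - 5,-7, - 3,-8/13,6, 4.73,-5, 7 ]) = [-7,-5,-5 , - 3, - 8/13, 4.73,6, 7]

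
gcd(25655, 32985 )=3665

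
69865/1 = 69865 = 69865.00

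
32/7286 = 16/3643 = 0.00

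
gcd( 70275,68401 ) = 937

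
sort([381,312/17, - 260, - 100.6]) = [ - 260,- 100.6 , 312/17, 381]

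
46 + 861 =907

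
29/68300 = 29/68300 = 0.00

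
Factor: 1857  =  3^1*619^1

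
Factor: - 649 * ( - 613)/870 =2^( - 1) * 3^ ( - 1 )*5^(  -  1 )*11^1*29^( - 1)*59^1*613^1= 397837/870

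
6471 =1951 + 4520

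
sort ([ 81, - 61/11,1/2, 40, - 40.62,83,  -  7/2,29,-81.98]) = [ - 81.98,- 40.62, - 61/11,  -  7/2,1/2, 29,40, 81, 83 ]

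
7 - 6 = 1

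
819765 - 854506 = - 34741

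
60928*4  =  243712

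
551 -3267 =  - 2716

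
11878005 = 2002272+9875733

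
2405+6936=9341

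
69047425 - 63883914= 5163511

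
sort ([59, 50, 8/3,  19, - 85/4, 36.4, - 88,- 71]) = [ - 88, - 71, - 85/4,8/3 , 19,36.4, 50,59] 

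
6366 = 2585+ 3781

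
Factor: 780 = 2^2 * 3^1*5^1*13^1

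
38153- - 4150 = 42303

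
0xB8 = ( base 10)184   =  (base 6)504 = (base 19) 9d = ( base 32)5o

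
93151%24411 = 19918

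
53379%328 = 243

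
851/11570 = 851/11570 = 0.07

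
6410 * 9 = 57690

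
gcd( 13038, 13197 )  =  159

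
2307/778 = 2 + 751/778 = 2.97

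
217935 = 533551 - 315616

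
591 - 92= 499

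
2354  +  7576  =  9930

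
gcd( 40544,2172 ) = 724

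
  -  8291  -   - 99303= 91012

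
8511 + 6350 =14861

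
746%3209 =746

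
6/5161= 6/5161 = 0.00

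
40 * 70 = 2800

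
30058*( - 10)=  - 300580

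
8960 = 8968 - 8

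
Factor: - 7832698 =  - 2^1* 727^1*5387^1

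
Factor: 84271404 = 2^2*3^1*7^1  *389^1*2579^1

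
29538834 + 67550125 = 97088959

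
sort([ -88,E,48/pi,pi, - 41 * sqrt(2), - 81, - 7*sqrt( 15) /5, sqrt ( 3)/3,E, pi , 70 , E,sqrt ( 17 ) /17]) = [  -  88, - 81 , - 41*sqrt( 2), - 7 * sqrt(15 )/5,sqrt(17 )/17 , sqrt( 3)/3, E,E,E,pi, pi,48/pi,70]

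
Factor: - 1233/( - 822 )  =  2^( - 1 )*3^1 = 3/2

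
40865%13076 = 1637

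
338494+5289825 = 5628319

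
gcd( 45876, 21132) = 12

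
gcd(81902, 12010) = 2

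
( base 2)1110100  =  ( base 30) 3q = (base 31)3N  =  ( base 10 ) 116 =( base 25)4g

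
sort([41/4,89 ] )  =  [41/4 , 89 ] 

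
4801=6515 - 1714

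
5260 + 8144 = 13404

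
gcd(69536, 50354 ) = 2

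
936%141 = 90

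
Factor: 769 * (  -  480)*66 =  - 2^6*3^2*5^1*11^1*769^1 = -24361920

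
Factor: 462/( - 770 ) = -3^1*5^( - 1 ) = -  3/5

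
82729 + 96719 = 179448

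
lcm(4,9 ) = 36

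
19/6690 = 19/6690=   0.00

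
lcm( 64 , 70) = 2240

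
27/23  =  27/23=1.17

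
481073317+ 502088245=983161562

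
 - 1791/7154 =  - 1 + 5363/7154  =  -0.25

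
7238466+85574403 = 92812869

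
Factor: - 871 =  - 13^1 * 67^1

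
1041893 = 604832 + 437061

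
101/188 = 101/188 =0.54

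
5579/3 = 5579/3 = 1859.67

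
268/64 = 4 + 3/16=4.19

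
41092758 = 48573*846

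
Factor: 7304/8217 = 2^3*3^ (-2) = 8/9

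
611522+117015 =728537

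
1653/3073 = 1653/3073 = 0.54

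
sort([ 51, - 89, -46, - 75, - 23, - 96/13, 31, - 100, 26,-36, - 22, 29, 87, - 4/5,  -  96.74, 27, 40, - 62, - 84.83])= [ - 100 , - 96.74, -89, - 84.83, - 75, - 62 ,  -  46, - 36, - 23,-22, - 96/13, - 4/5,  26 , 27, 29, 31,  40,  51,  87]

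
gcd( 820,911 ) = 1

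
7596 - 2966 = 4630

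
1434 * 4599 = 6594966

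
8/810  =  4/405 = 0.01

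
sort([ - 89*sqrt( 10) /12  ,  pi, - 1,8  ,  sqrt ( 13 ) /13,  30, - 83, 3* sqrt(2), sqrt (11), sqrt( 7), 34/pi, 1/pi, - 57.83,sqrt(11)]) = [ - 83, - 57.83, - 89*sqrt( 10)/12, - 1,sqrt( 13)/13,1/pi,sqrt(7),pi,sqrt( 11),sqrt(11),3*sqrt( 2),8  ,  34/pi, 30]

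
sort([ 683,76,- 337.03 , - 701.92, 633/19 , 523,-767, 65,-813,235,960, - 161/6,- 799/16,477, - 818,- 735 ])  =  [ - 818, - 813, - 767,-735, - 701.92, - 337.03, -799/16, -161/6,633/19,65,76,235,  477 , 523,683,960 ]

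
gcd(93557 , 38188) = 1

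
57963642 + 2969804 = 60933446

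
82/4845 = 82/4845 = 0.02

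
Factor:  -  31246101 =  - 3^3*1157263^1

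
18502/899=638/31 = 20.58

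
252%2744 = 252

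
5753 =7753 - 2000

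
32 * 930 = 29760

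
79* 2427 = 191733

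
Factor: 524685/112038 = 2^(-1)*5^1 * 7^1 * 19^1 * 71^(-1) = 665/142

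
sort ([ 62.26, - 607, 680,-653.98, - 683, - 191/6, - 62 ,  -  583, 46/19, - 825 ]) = [ - 825, - 683, - 653.98,  -  607, - 583 , - 62, - 191/6,46/19,62.26, 680] 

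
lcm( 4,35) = 140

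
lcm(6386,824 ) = 25544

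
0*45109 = 0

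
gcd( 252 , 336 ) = 84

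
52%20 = 12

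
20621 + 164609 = 185230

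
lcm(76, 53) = 4028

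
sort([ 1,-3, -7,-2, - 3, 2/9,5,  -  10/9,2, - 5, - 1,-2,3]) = [ - 7,-5,-3,-3, - 2, -2, - 10/9,-1, 2/9,  1,2 , 3, 5 ]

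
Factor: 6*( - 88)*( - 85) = 44880 = 2^4*3^1*5^1*11^1*17^1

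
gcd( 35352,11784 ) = 11784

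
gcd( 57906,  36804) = 6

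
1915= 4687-2772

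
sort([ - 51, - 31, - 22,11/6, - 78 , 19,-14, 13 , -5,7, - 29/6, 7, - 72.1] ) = [-78,-72.1,- 51 ,-31, - 22, - 14, - 5, - 29/6, 11/6, 7 , 7,13, 19]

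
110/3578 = 55/1789 = 0.03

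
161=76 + 85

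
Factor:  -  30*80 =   -  2^5*3^1*5^2 = - 2400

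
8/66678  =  4/33339 = 0.00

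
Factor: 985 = 5^1*197^1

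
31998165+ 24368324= 56366489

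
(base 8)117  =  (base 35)29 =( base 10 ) 79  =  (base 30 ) 2J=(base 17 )4B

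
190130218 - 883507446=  - 693377228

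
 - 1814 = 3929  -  5743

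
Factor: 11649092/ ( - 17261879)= - 2^2*7^1*13^1*32003^1*17261879^( - 1)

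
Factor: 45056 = 2^12*11^1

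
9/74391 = 3/24797 = 0.00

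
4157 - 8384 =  - 4227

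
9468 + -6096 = 3372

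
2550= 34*75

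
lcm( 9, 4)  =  36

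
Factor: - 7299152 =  - 2^4 * 7^1*65171^1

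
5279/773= 5279/773  =  6.83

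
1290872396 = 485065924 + 805806472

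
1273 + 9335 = 10608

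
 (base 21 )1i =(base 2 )100111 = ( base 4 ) 213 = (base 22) 1h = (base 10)39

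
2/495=2/495 = 0.00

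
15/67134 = 5/22378 = 0.00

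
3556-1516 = 2040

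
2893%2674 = 219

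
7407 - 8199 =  - 792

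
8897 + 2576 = 11473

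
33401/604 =33401/604 = 55.30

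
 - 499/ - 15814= 499/15814   =  0.03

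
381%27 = 3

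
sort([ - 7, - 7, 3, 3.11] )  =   [ - 7,- 7, 3, 3.11 ] 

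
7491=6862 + 629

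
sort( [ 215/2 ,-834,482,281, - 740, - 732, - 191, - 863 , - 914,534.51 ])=[ - 914, - 863, - 834, - 740, - 732, - 191,  215/2, 281,482,534.51]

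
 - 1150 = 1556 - 2706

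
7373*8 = 58984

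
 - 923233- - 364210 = -559023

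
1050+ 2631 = 3681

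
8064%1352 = 1304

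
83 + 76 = 159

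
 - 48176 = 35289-83465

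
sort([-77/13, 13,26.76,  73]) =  [ - 77/13 , 13,26.76,73] 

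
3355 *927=3110085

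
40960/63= 40960/63 = 650.16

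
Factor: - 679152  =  -2^4*3^1 * 14149^1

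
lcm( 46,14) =322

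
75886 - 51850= 24036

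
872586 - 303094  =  569492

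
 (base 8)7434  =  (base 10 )3868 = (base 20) 9D8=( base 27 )587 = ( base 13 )19b7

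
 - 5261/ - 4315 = 1 + 946/4315 = 1.22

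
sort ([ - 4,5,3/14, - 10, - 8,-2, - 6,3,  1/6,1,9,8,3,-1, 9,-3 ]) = [-10,-8, - 6,-4, - 3, - 2, - 1 , 1/6, 3/14, 1,3,3,5,8,9,9]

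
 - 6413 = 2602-9015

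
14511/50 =14511/50 = 290.22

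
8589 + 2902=11491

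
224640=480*468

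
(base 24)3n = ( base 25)3k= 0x5F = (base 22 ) 47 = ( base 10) 95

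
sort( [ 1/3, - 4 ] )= [ - 4,  1/3]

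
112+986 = 1098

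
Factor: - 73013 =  - 73013^1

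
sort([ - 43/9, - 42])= [ - 42, - 43/9]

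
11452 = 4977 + 6475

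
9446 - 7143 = 2303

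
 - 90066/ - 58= 45033/29  =  1552.86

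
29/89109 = 29/89109 = 0.00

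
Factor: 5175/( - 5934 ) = -75/86 = - 2^(  -  1)*3^1*5^2*43^ ( - 1)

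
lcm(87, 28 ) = 2436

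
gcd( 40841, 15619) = 1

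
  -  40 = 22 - 62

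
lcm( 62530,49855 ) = 3689270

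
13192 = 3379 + 9813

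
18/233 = 18/233 = 0.08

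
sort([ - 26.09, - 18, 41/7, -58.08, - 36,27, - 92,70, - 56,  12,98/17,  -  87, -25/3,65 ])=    [ - 92, - 87, - 58.08, - 56,-36, - 26.09, - 18,  -  25/3 , 98/17, 41/7,  12,27,65,70 ] 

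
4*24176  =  96704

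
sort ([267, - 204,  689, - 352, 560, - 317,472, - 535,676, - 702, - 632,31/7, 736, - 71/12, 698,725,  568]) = [ - 702, - 632,-535, - 352, - 317,-204, - 71/12,31/7,267,472, 560 , 568, 676, 689, 698, 725,736]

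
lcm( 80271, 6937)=561897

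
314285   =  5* 62857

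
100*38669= 3866900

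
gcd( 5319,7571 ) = 1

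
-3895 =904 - 4799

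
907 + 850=1757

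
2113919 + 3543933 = 5657852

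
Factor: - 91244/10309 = -2^2 * 13^( - 2)*61^( - 1)*22811^1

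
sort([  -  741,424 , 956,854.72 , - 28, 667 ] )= [  -  741 , - 28,424 , 667,854.72 , 956 ]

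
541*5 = 2705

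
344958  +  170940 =515898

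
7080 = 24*295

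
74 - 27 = 47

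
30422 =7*4346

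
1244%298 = 52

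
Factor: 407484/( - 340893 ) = - 2^2 * 3^1 * 7^1*11^1 * 773^( - 1 )  =  - 924/773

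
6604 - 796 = 5808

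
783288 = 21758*36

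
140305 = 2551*55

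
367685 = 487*755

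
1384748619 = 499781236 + 884967383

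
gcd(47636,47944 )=4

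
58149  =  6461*9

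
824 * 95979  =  79086696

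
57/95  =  3/5 = 0.60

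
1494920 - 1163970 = 330950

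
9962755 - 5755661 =4207094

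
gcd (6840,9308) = 4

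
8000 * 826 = 6608000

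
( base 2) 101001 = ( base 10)41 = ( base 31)1a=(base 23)1i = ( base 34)17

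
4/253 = 4/253 = 0.02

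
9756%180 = 36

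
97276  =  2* 48638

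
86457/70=1235  +  1/10 = 1235.10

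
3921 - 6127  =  -2206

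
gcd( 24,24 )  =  24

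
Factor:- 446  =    -  2^1*223^1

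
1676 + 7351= 9027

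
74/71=1+3/71 =1.04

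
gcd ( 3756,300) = 12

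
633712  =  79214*8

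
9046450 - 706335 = 8340115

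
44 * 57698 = 2538712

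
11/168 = 11/168 = 0.07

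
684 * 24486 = 16748424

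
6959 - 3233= 3726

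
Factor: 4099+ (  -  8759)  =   - 2^2*5^1*233^1=- 4660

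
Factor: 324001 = 23^1*14087^1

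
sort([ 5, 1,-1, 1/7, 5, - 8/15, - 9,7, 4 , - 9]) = [ - 9, - 9,-1, - 8/15 , 1/7,1, 4, 5, 5,7 ]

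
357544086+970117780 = 1327661866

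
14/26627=14/26627 = 0.00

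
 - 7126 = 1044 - 8170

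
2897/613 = 4 + 445/613 = 4.73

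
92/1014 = 46/507 = 0.09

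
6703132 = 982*6826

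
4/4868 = 1/1217 = 0.00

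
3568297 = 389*9173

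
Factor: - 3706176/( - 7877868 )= 2^4*17^( - 1)*23^(-2)* 73^( - 1)*97^1*199^1 = 308848/656489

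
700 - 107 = 593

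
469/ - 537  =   - 1 + 68/537 = - 0.87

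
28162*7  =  197134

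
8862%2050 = 662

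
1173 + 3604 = 4777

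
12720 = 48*265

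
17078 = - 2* (  -  8539) 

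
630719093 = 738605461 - 107886368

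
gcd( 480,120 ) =120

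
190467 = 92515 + 97952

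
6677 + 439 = 7116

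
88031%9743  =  344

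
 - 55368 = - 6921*8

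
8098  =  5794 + 2304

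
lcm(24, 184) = 552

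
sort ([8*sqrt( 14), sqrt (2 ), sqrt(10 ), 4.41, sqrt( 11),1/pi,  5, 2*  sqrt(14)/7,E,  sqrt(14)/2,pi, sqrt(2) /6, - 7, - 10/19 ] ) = [ - 7, - 10/19,  sqrt(2)/6,1/pi,2*sqrt(14 ) /7,sqrt(2),sqrt(14 )/2  ,  E,pi, sqrt(10), sqrt(11), 4.41,5,8*sqrt(14)]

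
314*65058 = 20428212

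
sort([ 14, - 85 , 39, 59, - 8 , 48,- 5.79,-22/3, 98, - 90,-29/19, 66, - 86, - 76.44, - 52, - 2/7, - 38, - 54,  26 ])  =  [  -  90, - 86, - 85 ,  -  76.44, -54, - 52,- 38, - 8 , - 22/3 , - 5.79 ,- 29/19, - 2/7,14,26,39,48, 59 , 66, 98] 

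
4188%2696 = 1492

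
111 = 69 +42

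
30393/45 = 3377/5=675.40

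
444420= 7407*60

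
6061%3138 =2923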